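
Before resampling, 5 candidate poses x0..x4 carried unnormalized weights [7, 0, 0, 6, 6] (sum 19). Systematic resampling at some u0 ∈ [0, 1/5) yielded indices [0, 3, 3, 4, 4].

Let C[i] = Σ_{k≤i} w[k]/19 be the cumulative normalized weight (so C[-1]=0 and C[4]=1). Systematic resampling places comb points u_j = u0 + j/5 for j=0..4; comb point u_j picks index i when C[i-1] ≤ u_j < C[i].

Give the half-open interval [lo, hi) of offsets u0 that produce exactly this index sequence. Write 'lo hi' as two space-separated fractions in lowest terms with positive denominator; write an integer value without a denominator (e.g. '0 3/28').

16/95 1/5

C = [7/19, 7/19, 7/19, 13/19, 1]
j=0 picked index 0: u0 ∈ [0, 7/19)
j=1 picked index 3: u0 ∈ [16/95, 46/95)
j=2 picked index 3: u0 ∈ [-3/95, 27/95)
j=3 picked index 4: u0 ∈ [8/95, 2/5)
j=4 picked index 4: u0 ∈ [-11/95, 1/5)
intersection: [16/95, 1/5)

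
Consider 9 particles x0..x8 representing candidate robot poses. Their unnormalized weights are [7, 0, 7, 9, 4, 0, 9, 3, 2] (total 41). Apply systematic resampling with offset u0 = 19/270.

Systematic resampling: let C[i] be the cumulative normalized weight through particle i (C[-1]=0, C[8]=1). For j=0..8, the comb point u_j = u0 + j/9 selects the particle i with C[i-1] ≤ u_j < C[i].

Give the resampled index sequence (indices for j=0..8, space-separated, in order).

0 2 2 3 3 4 6 6 8

C = [7/41, 7/41, 14/41, 23/41, 27/41, 27/41, 36/41, 39/41, 1]
j=0: u_0=19/270 ∈ [0, 7/41) → index 0
j=1: u_1=49/270 ∈ [7/41, 14/41) → index 2
j=2: u_2=79/270 ∈ [7/41, 14/41) → index 2
j=3: u_3=109/270 ∈ [14/41, 23/41) → index 3
j=4: u_4=139/270 ∈ [14/41, 23/41) → index 3
j=5: u_5=169/270 ∈ [23/41, 27/41) → index 4
j=6: u_6=199/270 ∈ [27/41, 36/41) → index 6
j=7: u_7=229/270 ∈ [27/41, 36/41) → index 6
j=8: u_8=259/270 ∈ [39/41, 1) → index 8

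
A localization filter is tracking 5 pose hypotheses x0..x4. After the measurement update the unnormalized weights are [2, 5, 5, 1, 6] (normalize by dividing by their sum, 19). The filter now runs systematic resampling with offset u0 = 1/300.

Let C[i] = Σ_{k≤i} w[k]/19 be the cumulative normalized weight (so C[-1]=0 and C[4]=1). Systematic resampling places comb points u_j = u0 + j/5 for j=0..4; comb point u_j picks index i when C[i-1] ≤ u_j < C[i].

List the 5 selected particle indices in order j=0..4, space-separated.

0 1 2 2 4

C = [2/19, 7/19, 12/19, 13/19, 1]
j=0: u_0=1/300 ∈ [0, 2/19) → index 0
j=1: u_1=61/300 ∈ [2/19, 7/19) → index 1
j=2: u_2=121/300 ∈ [7/19, 12/19) → index 2
j=3: u_3=181/300 ∈ [7/19, 12/19) → index 2
j=4: u_4=241/300 ∈ [13/19, 1) → index 4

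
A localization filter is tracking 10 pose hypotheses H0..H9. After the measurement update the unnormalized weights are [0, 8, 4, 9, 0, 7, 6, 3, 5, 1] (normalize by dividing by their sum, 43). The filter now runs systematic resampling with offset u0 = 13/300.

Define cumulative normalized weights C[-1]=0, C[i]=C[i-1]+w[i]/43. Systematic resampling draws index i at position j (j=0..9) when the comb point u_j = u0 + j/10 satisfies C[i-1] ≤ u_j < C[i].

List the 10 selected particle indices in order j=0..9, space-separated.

1 1 2 3 3 5 5 6 7 8

C = [0, 8/43, 12/43, 21/43, 21/43, 28/43, 34/43, 37/43, 42/43, 1]
j=0: u_0=13/300 ∈ [0, 8/43) → index 1
j=1: u_1=43/300 ∈ [0, 8/43) → index 1
j=2: u_2=73/300 ∈ [8/43, 12/43) → index 2
j=3: u_3=103/300 ∈ [12/43, 21/43) → index 3
j=4: u_4=133/300 ∈ [12/43, 21/43) → index 3
j=5: u_5=163/300 ∈ [21/43, 28/43) → index 5
j=6: u_6=193/300 ∈ [21/43, 28/43) → index 5
j=7: u_7=223/300 ∈ [28/43, 34/43) → index 6
j=8: u_8=253/300 ∈ [34/43, 37/43) → index 7
j=9: u_9=283/300 ∈ [37/43, 42/43) → index 8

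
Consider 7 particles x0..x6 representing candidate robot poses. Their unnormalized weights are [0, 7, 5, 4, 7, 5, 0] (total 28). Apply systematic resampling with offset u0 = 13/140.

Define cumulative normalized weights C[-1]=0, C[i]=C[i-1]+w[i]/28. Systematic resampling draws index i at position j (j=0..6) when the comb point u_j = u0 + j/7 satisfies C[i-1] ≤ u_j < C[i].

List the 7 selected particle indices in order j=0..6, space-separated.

C = [0, 1/4, 3/7, 4/7, 23/28, 1, 1]
j=0: u_0=13/140 ∈ [0, 1/4) → index 1
j=1: u_1=33/140 ∈ [0, 1/4) → index 1
j=2: u_2=53/140 ∈ [1/4, 3/7) → index 2
j=3: u_3=73/140 ∈ [3/7, 4/7) → index 3
j=4: u_4=93/140 ∈ [4/7, 23/28) → index 4
j=5: u_5=113/140 ∈ [4/7, 23/28) → index 4
j=6: u_6=19/20 ∈ [23/28, 1) → index 5

1 1 2 3 4 4 5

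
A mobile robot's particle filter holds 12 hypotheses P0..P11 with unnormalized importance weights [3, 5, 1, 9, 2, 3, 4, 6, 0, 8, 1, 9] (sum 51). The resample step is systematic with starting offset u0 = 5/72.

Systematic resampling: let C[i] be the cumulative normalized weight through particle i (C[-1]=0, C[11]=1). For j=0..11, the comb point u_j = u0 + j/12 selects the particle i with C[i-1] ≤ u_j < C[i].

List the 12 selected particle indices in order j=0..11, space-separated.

1 1 3 3 5 6 7 9 9 10 11 11

C = [1/17, 8/51, 3/17, 6/17, 20/51, 23/51, 9/17, 11/17, 11/17, 41/51, 14/17, 1]
j=0: u_0=5/72 ∈ [1/17, 8/51) → index 1
j=1: u_1=11/72 ∈ [1/17, 8/51) → index 1
j=2: u_2=17/72 ∈ [3/17, 6/17) → index 3
j=3: u_3=23/72 ∈ [3/17, 6/17) → index 3
j=4: u_4=29/72 ∈ [20/51, 23/51) → index 5
j=5: u_5=35/72 ∈ [23/51, 9/17) → index 6
j=6: u_6=41/72 ∈ [9/17, 11/17) → index 7
j=7: u_7=47/72 ∈ [11/17, 41/51) → index 9
j=8: u_8=53/72 ∈ [11/17, 41/51) → index 9
j=9: u_9=59/72 ∈ [41/51, 14/17) → index 10
j=10: u_10=65/72 ∈ [14/17, 1) → index 11
j=11: u_11=71/72 ∈ [14/17, 1) → index 11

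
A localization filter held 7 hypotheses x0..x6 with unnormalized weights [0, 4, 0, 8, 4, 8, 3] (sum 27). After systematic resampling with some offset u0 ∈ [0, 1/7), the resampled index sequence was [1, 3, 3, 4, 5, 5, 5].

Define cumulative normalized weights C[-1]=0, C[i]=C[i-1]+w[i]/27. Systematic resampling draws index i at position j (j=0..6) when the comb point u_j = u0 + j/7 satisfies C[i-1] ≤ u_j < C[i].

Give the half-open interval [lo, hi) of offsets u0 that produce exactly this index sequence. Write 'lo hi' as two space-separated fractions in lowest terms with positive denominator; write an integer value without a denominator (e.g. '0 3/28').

C = [0, 4/27, 4/27, 4/9, 16/27, 8/9, 1]
j=0 picked index 1: u0 ∈ [0, 4/27)
j=1 picked index 3: u0 ∈ [1/189, 19/63)
j=2 picked index 3: u0 ∈ [-26/189, 10/63)
j=3 picked index 4: u0 ∈ [1/63, 31/189)
j=4 picked index 5: u0 ∈ [4/189, 20/63)
j=5 picked index 5: u0 ∈ [-23/189, 11/63)
j=6 picked index 5: u0 ∈ [-50/189, 2/63)
intersection: [4/189, 2/63)

4/189 2/63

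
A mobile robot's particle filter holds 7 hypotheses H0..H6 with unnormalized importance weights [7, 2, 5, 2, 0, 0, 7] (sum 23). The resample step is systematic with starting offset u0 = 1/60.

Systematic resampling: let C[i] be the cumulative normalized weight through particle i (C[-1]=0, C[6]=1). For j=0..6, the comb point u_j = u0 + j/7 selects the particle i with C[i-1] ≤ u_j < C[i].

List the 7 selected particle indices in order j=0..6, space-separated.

C = [7/23, 9/23, 14/23, 16/23, 16/23, 16/23, 1]
j=0: u_0=1/60 ∈ [0, 7/23) → index 0
j=1: u_1=67/420 ∈ [0, 7/23) → index 0
j=2: u_2=127/420 ∈ [0, 7/23) → index 0
j=3: u_3=187/420 ∈ [9/23, 14/23) → index 2
j=4: u_4=247/420 ∈ [9/23, 14/23) → index 2
j=5: u_5=307/420 ∈ [16/23, 1) → index 6
j=6: u_6=367/420 ∈ [16/23, 1) → index 6

0 0 0 2 2 6 6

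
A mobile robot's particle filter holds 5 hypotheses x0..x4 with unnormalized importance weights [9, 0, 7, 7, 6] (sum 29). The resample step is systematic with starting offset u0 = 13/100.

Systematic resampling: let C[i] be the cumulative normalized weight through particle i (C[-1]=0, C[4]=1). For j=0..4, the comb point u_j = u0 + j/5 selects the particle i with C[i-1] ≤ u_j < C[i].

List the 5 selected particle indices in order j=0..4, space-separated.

0 2 2 3 4

C = [9/29, 9/29, 16/29, 23/29, 1]
j=0: u_0=13/100 ∈ [0, 9/29) → index 0
j=1: u_1=33/100 ∈ [9/29, 16/29) → index 2
j=2: u_2=53/100 ∈ [9/29, 16/29) → index 2
j=3: u_3=73/100 ∈ [16/29, 23/29) → index 3
j=4: u_4=93/100 ∈ [23/29, 1) → index 4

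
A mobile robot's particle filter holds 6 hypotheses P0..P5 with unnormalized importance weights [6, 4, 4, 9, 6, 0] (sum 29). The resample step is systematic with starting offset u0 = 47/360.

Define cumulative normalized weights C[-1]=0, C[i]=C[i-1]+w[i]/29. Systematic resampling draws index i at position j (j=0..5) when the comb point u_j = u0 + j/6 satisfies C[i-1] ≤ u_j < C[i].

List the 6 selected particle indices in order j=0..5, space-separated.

C = [6/29, 10/29, 14/29, 23/29, 1, 1]
j=0: u_0=47/360 ∈ [0, 6/29) → index 0
j=1: u_1=107/360 ∈ [6/29, 10/29) → index 1
j=2: u_2=167/360 ∈ [10/29, 14/29) → index 2
j=3: u_3=227/360 ∈ [14/29, 23/29) → index 3
j=4: u_4=287/360 ∈ [23/29, 1) → index 4
j=5: u_5=347/360 ∈ [23/29, 1) → index 4

0 1 2 3 4 4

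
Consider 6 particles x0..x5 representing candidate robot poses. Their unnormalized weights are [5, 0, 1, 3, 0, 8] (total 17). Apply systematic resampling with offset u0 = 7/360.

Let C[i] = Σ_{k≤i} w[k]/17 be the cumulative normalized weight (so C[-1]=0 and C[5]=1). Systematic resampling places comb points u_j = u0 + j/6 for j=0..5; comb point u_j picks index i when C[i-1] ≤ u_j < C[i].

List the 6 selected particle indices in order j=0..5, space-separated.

C = [5/17, 5/17, 6/17, 9/17, 9/17, 1]
j=0: u_0=7/360 ∈ [0, 5/17) → index 0
j=1: u_1=67/360 ∈ [0, 5/17) → index 0
j=2: u_2=127/360 ∈ [5/17, 6/17) → index 2
j=3: u_3=187/360 ∈ [6/17, 9/17) → index 3
j=4: u_4=247/360 ∈ [9/17, 1) → index 5
j=5: u_5=307/360 ∈ [9/17, 1) → index 5

0 0 2 3 5 5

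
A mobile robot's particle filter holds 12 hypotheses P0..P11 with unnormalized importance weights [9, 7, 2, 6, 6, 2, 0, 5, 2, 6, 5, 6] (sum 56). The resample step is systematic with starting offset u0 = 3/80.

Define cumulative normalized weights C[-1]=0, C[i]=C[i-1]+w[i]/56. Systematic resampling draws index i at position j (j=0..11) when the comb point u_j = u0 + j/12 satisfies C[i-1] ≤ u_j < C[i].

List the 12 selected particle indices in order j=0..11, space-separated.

0 0 1 2 3 4 5 7 9 9 10 11

C = [9/56, 2/7, 9/28, 3/7, 15/28, 4/7, 4/7, 37/56, 39/56, 45/56, 25/28, 1]
j=0: u_0=3/80 ∈ [0, 9/56) → index 0
j=1: u_1=29/240 ∈ [0, 9/56) → index 0
j=2: u_2=49/240 ∈ [9/56, 2/7) → index 1
j=3: u_3=23/80 ∈ [2/7, 9/28) → index 2
j=4: u_4=89/240 ∈ [9/28, 3/7) → index 3
j=5: u_5=109/240 ∈ [3/7, 15/28) → index 4
j=6: u_6=43/80 ∈ [15/28, 4/7) → index 5
j=7: u_7=149/240 ∈ [4/7, 37/56) → index 7
j=8: u_8=169/240 ∈ [39/56, 45/56) → index 9
j=9: u_9=63/80 ∈ [39/56, 45/56) → index 9
j=10: u_10=209/240 ∈ [45/56, 25/28) → index 10
j=11: u_11=229/240 ∈ [25/28, 1) → index 11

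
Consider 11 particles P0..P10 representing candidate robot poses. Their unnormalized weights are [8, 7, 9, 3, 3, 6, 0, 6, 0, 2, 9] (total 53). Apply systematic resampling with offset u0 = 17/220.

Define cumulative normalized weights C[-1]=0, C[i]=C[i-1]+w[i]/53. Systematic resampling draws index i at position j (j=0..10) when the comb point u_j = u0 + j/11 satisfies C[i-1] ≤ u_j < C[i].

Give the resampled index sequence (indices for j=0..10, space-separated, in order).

0 1 1 2 2 4 5 7 9 10 10

C = [8/53, 15/53, 24/53, 27/53, 30/53, 36/53, 36/53, 42/53, 42/53, 44/53, 1]
j=0: u_0=17/220 ∈ [0, 8/53) → index 0
j=1: u_1=37/220 ∈ [8/53, 15/53) → index 1
j=2: u_2=57/220 ∈ [8/53, 15/53) → index 1
j=3: u_3=7/20 ∈ [15/53, 24/53) → index 2
j=4: u_4=97/220 ∈ [15/53, 24/53) → index 2
j=5: u_5=117/220 ∈ [27/53, 30/53) → index 4
j=6: u_6=137/220 ∈ [30/53, 36/53) → index 5
j=7: u_7=157/220 ∈ [36/53, 42/53) → index 7
j=8: u_8=177/220 ∈ [42/53, 44/53) → index 9
j=9: u_9=197/220 ∈ [44/53, 1) → index 10
j=10: u_10=217/220 ∈ [44/53, 1) → index 10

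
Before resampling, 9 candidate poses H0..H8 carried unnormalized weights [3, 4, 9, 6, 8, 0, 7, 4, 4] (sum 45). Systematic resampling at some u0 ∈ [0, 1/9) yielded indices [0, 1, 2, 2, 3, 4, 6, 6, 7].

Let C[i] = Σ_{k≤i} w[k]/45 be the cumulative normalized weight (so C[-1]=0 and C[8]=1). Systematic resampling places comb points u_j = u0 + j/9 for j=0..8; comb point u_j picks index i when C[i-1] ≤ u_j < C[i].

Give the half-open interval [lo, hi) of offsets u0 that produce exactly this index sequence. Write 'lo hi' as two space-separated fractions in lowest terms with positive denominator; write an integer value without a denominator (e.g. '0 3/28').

C = [1/15, 7/45, 16/45, 22/45, 2/3, 2/3, 37/45, 41/45, 1]
j=0 picked index 0: u0 ∈ [0, 1/15)
j=1 picked index 1: u0 ∈ [-2/45, 2/45)
j=2 picked index 2: u0 ∈ [-1/15, 2/15)
j=3 picked index 2: u0 ∈ [-8/45, 1/45)
j=4 picked index 3: u0 ∈ [-4/45, 2/45)
j=5 picked index 4: u0 ∈ [-1/15, 1/9)
j=6 picked index 6: u0 ∈ [0, 7/45)
j=7 picked index 6: u0 ∈ [-1/9, 2/45)
j=8 picked index 7: u0 ∈ [-1/15, 1/45)
intersection: [0, 1/45)

0 1/45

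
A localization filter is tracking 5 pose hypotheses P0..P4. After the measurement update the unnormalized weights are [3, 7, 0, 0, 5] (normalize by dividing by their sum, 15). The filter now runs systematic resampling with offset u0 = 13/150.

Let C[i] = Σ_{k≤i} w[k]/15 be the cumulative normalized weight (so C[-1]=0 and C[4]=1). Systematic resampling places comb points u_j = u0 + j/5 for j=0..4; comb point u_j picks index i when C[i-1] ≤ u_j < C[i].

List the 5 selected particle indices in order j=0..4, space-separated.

C = [1/5, 2/3, 2/3, 2/3, 1]
j=0: u_0=13/150 ∈ [0, 1/5) → index 0
j=1: u_1=43/150 ∈ [1/5, 2/3) → index 1
j=2: u_2=73/150 ∈ [1/5, 2/3) → index 1
j=3: u_3=103/150 ∈ [2/3, 1) → index 4
j=4: u_4=133/150 ∈ [2/3, 1) → index 4

0 1 1 4 4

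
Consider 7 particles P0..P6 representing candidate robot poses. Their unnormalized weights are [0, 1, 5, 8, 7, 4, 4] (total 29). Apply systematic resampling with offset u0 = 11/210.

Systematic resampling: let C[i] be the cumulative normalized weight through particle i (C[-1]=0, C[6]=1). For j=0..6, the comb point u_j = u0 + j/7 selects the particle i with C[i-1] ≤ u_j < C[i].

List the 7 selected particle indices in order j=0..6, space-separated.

2 2 3 3 4 5 6

C = [0, 1/29, 6/29, 14/29, 21/29, 25/29, 1]
j=0: u_0=11/210 ∈ [1/29, 6/29) → index 2
j=1: u_1=41/210 ∈ [1/29, 6/29) → index 2
j=2: u_2=71/210 ∈ [6/29, 14/29) → index 3
j=3: u_3=101/210 ∈ [6/29, 14/29) → index 3
j=4: u_4=131/210 ∈ [14/29, 21/29) → index 4
j=5: u_5=23/30 ∈ [21/29, 25/29) → index 5
j=6: u_6=191/210 ∈ [25/29, 1) → index 6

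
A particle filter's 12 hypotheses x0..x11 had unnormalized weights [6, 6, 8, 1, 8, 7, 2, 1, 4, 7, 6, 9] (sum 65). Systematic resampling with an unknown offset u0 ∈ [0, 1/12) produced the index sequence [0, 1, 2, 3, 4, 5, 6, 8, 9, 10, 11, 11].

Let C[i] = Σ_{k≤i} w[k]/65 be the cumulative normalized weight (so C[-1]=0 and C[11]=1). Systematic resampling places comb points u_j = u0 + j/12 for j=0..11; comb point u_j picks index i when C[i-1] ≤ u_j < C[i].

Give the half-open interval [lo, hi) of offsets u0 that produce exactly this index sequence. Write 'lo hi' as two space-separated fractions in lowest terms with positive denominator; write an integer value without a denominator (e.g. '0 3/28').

3/52 19/260

C = [6/65, 12/65, 4/13, 21/65, 29/65, 36/65, 38/65, 3/5, 43/65, 10/13, 56/65, 1]
j=0 picked index 0: u0 ∈ [0, 6/65)
j=1 picked index 1: u0 ∈ [7/780, 79/780)
j=2 picked index 2: u0 ∈ [7/390, 11/78)
j=3 picked index 3: u0 ∈ [3/52, 19/260)
j=4 picked index 4: u0 ∈ [-2/195, 22/195)
j=5 picked index 5: u0 ∈ [23/780, 107/780)
j=6 picked index 6: u0 ∈ [7/130, 11/130)
j=7 picked index 8: u0 ∈ [1/60, 61/780)
j=8 picked index 9: u0 ∈ [-1/195, 4/39)
j=9 picked index 10: u0 ∈ [1/52, 29/260)
j=10 picked index 11: u0 ∈ [11/390, 1/6)
j=11 picked index 11: u0 ∈ [-43/780, 1/12)
intersection: [3/52, 19/260)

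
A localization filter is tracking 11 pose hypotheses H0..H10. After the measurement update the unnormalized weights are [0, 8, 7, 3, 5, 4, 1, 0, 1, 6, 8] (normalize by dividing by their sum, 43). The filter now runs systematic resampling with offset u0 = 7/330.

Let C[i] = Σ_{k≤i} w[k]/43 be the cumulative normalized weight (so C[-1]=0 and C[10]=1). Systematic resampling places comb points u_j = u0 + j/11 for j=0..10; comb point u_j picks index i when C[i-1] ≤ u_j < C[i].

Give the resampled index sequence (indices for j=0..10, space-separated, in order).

1 1 2 2 3 4 5 8 9 10 10

C = [0, 8/43, 15/43, 18/43, 23/43, 27/43, 28/43, 28/43, 29/43, 35/43, 1]
j=0: u_0=7/330 ∈ [0, 8/43) → index 1
j=1: u_1=37/330 ∈ [0, 8/43) → index 1
j=2: u_2=67/330 ∈ [8/43, 15/43) → index 2
j=3: u_3=97/330 ∈ [8/43, 15/43) → index 2
j=4: u_4=127/330 ∈ [15/43, 18/43) → index 3
j=5: u_5=157/330 ∈ [18/43, 23/43) → index 4
j=6: u_6=17/30 ∈ [23/43, 27/43) → index 5
j=7: u_7=217/330 ∈ [28/43, 29/43) → index 8
j=8: u_8=247/330 ∈ [29/43, 35/43) → index 9
j=9: u_9=277/330 ∈ [35/43, 1) → index 10
j=10: u_10=307/330 ∈ [35/43, 1) → index 10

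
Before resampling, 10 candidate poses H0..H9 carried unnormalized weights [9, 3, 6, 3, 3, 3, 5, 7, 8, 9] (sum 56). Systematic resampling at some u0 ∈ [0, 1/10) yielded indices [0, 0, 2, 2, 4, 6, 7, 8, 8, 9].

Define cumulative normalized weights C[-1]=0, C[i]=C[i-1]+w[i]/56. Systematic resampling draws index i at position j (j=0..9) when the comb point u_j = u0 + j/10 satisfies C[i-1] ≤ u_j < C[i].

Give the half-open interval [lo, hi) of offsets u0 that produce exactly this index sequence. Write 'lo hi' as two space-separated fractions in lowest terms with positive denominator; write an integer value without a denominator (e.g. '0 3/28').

1/70 3/140

C = [9/56, 3/14, 9/28, 3/8, 3/7, 27/56, 4/7, 39/56, 47/56, 1]
j=0 picked index 0: u0 ∈ [0, 9/56)
j=1 picked index 0: u0 ∈ [-1/10, 17/280)
j=2 picked index 2: u0 ∈ [1/70, 17/140)
j=3 picked index 2: u0 ∈ [-3/35, 3/140)
j=4 picked index 4: u0 ∈ [-1/40, 1/35)
j=5 picked index 6: u0 ∈ [-1/56, 1/14)
j=6 picked index 7: u0 ∈ [-1/35, 27/280)
j=7 picked index 8: u0 ∈ [-1/280, 39/280)
j=8 picked index 8: u0 ∈ [-29/280, 11/280)
j=9 picked index 9: u0 ∈ [-17/280, 1/10)
intersection: [1/70, 3/140)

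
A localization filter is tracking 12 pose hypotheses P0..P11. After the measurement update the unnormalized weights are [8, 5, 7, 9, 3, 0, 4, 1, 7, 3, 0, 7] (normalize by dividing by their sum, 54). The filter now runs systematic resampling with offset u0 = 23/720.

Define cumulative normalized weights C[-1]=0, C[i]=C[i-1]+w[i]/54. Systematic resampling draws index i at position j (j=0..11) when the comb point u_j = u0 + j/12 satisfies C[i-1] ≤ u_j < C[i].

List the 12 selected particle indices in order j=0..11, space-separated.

0 0 1 2 2 3 3 6 8 8 9 11

C = [4/27, 13/54, 10/27, 29/54, 16/27, 16/27, 2/3, 37/54, 22/27, 47/54, 47/54, 1]
j=0: u_0=23/720 ∈ [0, 4/27) → index 0
j=1: u_1=83/720 ∈ [0, 4/27) → index 0
j=2: u_2=143/720 ∈ [4/27, 13/54) → index 1
j=3: u_3=203/720 ∈ [13/54, 10/27) → index 2
j=4: u_4=263/720 ∈ [13/54, 10/27) → index 2
j=5: u_5=323/720 ∈ [10/27, 29/54) → index 3
j=6: u_6=383/720 ∈ [10/27, 29/54) → index 3
j=7: u_7=443/720 ∈ [16/27, 2/3) → index 6
j=8: u_8=503/720 ∈ [37/54, 22/27) → index 8
j=9: u_9=563/720 ∈ [37/54, 22/27) → index 8
j=10: u_10=623/720 ∈ [22/27, 47/54) → index 9
j=11: u_11=683/720 ∈ [47/54, 1) → index 11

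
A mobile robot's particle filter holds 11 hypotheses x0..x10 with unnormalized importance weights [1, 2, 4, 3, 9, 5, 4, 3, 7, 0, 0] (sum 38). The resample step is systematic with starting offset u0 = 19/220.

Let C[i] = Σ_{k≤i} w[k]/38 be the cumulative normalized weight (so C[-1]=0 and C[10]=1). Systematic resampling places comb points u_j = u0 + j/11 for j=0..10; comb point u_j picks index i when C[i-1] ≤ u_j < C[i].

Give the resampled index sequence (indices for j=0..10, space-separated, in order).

C = [1/38, 3/38, 7/38, 5/19, 1/2, 12/19, 14/19, 31/38, 1, 1, 1]
j=0: u_0=19/220 ∈ [3/38, 7/38) → index 2
j=1: u_1=39/220 ∈ [3/38, 7/38) → index 2
j=2: u_2=59/220 ∈ [5/19, 1/2) → index 4
j=3: u_3=79/220 ∈ [5/19, 1/2) → index 4
j=4: u_4=9/20 ∈ [5/19, 1/2) → index 4
j=5: u_5=119/220 ∈ [1/2, 12/19) → index 5
j=6: u_6=139/220 ∈ [12/19, 14/19) → index 6
j=7: u_7=159/220 ∈ [12/19, 14/19) → index 6
j=8: u_8=179/220 ∈ [14/19, 31/38) → index 7
j=9: u_9=199/220 ∈ [31/38, 1) → index 8
j=10: u_10=219/220 ∈ [31/38, 1) → index 8

2 2 4 4 4 5 6 6 7 8 8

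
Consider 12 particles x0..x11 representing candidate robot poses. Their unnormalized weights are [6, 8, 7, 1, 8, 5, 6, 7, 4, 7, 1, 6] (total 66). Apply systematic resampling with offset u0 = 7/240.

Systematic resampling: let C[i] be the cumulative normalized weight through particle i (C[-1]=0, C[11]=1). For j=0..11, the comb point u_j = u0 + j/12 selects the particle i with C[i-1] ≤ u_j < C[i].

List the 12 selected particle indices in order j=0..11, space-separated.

C = [1/11, 7/33, 7/22, 1/3, 5/11, 35/66, 41/66, 8/11, 26/33, 59/66, 10/11, 1]
j=0: u_0=7/240 ∈ [0, 1/11) → index 0
j=1: u_1=9/80 ∈ [1/11, 7/33) → index 1
j=2: u_2=47/240 ∈ [1/11, 7/33) → index 1
j=3: u_3=67/240 ∈ [7/33, 7/22) → index 2
j=4: u_4=29/80 ∈ [1/3, 5/11) → index 4
j=5: u_5=107/240 ∈ [1/3, 5/11) → index 4
j=6: u_6=127/240 ∈ [5/11, 35/66) → index 5
j=7: u_7=49/80 ∈ [35/66, 41/66) → index 6
j=8: u_8=167/240 ∈ [41/66, 8/11) → index 7
j=9: u_9=187/240 ∈ [8/11, 26/33) → index 8
j=10: u_10=69/80 ∈ [26/33, 59/66) → index 9
j=11: u_11=227/240 ∈ [10/11, 1) → index 11

0 1 1 2 4 4 5 6 7 8 9 11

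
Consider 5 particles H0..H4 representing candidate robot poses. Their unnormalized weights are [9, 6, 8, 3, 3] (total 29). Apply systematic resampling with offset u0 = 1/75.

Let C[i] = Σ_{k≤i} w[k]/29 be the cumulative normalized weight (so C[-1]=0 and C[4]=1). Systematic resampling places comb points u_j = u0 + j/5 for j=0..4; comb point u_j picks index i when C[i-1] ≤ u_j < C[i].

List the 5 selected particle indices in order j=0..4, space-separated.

0 0 1 2 3

C = [9/29, 15/29, 23/29, 26/29, 1]
j=0: u_0=1/75 ∈ [0, 9/29) → index 0
j=1: u_1=16/75 ∈ [0, 9/29) → index 0
j=2: u_2=31/75 ∈ [9/29, 15/29) → index 1
j=3: u_3=46/75 ∈ [15/29, 23/29) → index 2
j=4: u_4=61/75 ∈ [23/29, 26/29) → index 3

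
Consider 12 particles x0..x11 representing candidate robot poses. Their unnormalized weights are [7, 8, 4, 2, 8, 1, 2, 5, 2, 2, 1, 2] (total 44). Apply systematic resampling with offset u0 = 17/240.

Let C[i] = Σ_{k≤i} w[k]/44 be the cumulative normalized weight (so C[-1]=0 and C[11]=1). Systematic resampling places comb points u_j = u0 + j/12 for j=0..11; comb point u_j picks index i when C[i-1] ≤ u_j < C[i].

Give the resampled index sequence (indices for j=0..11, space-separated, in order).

0 0 1 1 2 4 4 4 7 7 9 11

C = [7/44, 15/44, 19/44, 21/44, 29/44, 15/22, 8/11, 37/44, 39/44, 41/44, 21/22, 1]
j=0: u_0=17/240 ∈ [0, 7/44) → index 0
j=1: u_1=37/240 ∈ [0, 7/44) → index 0
j=2: u_2=19/80 ∈ [7/44, 15/44) → index 1
j=3: u_3=77/240 ∈ [7/44, 15/44) → index 1
j=4: u_4=97/240 ∈ [15/44, 19/44) → index 2
j=5: u_5=39/80 ∈ [21/44, 29/44) → index 4
j=6: u_6=137/240 ∈ [21/44, 29/44) → index 4
j=7: u_7=157/240 ∈ [21/44, 29/44) → index 4
j=8: u_8=59/80 ∈ [8/11, 37/44) → index 7
j=9: u_9=197/240 ∈ [8/11, 37/44) → index 7
j=10: u_10=217/240 ∈ [39/44, 41/44) → index 9
j=11: u_11=79/80 ∈ [21/22, 1) → index 11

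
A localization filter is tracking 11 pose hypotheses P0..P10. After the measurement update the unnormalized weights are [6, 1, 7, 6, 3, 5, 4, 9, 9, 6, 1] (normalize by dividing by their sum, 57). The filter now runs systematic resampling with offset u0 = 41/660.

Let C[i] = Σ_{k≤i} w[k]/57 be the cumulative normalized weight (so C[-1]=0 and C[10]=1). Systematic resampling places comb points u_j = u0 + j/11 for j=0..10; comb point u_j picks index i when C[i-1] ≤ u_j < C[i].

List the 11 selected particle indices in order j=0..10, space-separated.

0 2 2 3 5 6 7 7 8 9 9

C = [2/19, 7/57, 14/57, 20/57, 23/57, 28/57, 32/57, 41/57, 50/57, 56/57, 1]
j=0: u_0=41/660 ∈ [0, 2/19) → index 0
j=1: u_1=101/660 ∈ [7/57, 14/57) → index 2
j=2: u_2=161/660 ∈ [7/57, 14/57) → index 2
j=3: u_3=221/660 ∈ [14/57, 20/57) → index 3
j=4: u_4=281/660 ∈ [23/57, 28/57) → index 5
j=5: u_5=31/60 ∈ [28/57, 32/57) → index 6
j=6: u_6=401/660 ∈ [32/57, 41/57) → index 7
j=7: u_7=461/660 ∈ [32/57, 41/57) → index 7
j=8: u_8=521/660 ∈ [41/57, 50/57) → index 8
j=9: u_9=581/660 ∈ [50/57, 56/57) → index 9
j=10: u_10=641/660 ∈ [50/57, 56/57) → index 9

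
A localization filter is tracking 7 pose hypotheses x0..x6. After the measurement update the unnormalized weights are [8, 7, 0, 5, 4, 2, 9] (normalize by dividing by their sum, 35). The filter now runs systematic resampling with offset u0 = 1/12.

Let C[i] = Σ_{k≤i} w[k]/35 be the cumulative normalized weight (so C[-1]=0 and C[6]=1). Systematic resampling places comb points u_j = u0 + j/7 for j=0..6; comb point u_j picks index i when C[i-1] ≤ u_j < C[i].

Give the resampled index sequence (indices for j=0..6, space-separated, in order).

0 0 1 3 4 6 6

C = [8/35, 3/7, 3/7, 4/7, 24/35, 26/35, 1]
j=0: u_0=1/12 ∈ [0, 8/35) → index 0
j=1: u_1=19/84 ∈ [0, 8/35) → index 0
j=2: u_2=31/84 ∈ [8/35, 3/7) → index 1
j=3: u_3=43/84 ∈ [3/7, 4/7) → index 3
j=4: u_4=55/84 ∈ [4/7, 24/35) → index 4
j=5: u_5=67/84 ∈ [26/35, 1) → index 6
j=6: u_6=79/84 ∈ [26/35, 1) → index 6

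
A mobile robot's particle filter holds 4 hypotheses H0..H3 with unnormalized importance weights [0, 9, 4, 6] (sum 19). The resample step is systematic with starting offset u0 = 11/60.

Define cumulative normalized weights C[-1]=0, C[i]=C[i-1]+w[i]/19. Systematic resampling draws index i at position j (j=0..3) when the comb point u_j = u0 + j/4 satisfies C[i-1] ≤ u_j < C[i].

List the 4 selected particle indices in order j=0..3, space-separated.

1 1 2 3

C = [0, 9/19, 13/19, 1]
j=0: u_0=11/60 ∈ [0, 9/19) → index 1
j=1: u_1=13/30 ∈ [0, 9/19) → index 1
j=2: u_2=41/60 ∈ [9/19, 13/19) → index 2
j=3: u_3=14/15 ∈ [13/19, 1) → index 3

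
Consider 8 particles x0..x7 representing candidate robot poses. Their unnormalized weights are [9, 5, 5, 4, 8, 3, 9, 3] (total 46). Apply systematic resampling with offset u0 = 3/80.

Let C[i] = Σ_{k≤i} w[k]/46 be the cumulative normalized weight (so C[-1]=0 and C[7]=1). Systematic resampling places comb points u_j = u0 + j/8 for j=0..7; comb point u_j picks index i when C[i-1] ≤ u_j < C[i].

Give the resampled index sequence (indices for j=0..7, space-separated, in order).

0 0 1 2 4 4 6 6

C = [9/46, 7/23, 19/46, 1/2, 31/46, 17/23, 43/46, 1]
j=0: u_0=3/80 ∈ [0, 9/46) → index 0
j=1: u_1=13/80 ∈ [0, 9/46) → index 0
j=2: u_2=23/80 ∈ [9/46, 7/23) → index 1
j=3: u_3=33/80 ∈ [7/23, 19/46) → index 2
j=4: u_4=43/80 ∈ [1/2, 31/46) → index 4
j=5: u_5=53/80 ∈ [1/2, 31/46) → index 4
j=6: u_6=63/80 ∈ [17/23, 43/46) → index 6
j=7: u_7=73/80 ∈ [17/23, 43/46) → index 6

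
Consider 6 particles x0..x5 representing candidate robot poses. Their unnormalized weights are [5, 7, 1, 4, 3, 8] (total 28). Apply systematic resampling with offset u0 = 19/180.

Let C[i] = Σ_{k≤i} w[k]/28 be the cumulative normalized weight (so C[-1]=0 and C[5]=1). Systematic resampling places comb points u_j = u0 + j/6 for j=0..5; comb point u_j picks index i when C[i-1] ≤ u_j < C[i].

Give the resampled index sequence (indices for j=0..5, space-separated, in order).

0 1 2 3 5 5

C = [5/28, 3/7, 13/28, 17/28, 5/7, 1]
j=0: u_0=19/180 ∈ [0, 5/28) → index 0
j=1: u_1=49/180 ∈ [5/28, 3/7) → index 1
j=2: u_2=79/180 ∈ [3/7, 13/28) → index 2
j=3: u_3=109/180 ∈ [13/28, 17/28) → index 3
j=4: u_4=139/180 ∈ [5/7, 1) → index 5
j=5: u_5=169/180 ∈ [5/7, 1) → index 5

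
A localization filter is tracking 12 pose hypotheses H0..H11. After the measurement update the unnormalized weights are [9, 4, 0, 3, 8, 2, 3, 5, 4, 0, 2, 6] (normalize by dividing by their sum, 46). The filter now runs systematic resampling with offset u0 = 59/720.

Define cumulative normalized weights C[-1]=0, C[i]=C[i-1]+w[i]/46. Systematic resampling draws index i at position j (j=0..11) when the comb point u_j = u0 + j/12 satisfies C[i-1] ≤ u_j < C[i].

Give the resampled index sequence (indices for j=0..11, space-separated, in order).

0 0 1 3 4 4 6 7 8 10 11 11

C = [9/46, 13/46, 13/46, 8/23, 12/23, 13/23, 29/46, 17/23, 19/23, 19/23, 20/23, 1]
j=0: u_0=59/720 ∈ [0, 9/46) → index 0
j=1: u_1=119/720 ∈ [0, 9/46) → index 0
j=2: u_2=179/720 ∈ [9/46, 13/46) → index 1
j=3: u_3=239/720 ∈ [13/46, 8/23) → index 3
j=4: u_4=299/720 ∈ [8/23, 12/23) → index 4
j=5: u_5=359/720 ∈ [8/23, 12/23) → index 4
j=6: u_6=419/720 ∈ [13/23, 29/46) → index 6
j=7: u_7=479/720 ∈ [29/46, 17/23) → index 7
j=8: u_8=539/720 ∈ [17/23, 19/23) → index 8
j=9: u_9=599/720 ∈ [19/23, 20/23) → index 10
j=10: u_10=659/720 ∈ [20/23, 1) → index 11
j=11: u_11=719/720 ∈ [20/23, 1) → index 11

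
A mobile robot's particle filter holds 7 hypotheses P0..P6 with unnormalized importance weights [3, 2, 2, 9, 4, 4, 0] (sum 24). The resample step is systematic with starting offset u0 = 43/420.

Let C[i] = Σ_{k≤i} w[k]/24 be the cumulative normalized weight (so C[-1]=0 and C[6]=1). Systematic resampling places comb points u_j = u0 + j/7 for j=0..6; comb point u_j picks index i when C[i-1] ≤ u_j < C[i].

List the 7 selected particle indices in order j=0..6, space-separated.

C = [1/8, 5/24, 7/24, 2/3, 5/6, 1, 1]
j=0: u_0=43/420 ∈ [0, 1/8) → index 0
j=1: u_1=103/420 ∈ [5/24, 7/24) → index 2
j=2: u_2=163/420 ∈ [7/24, 2/3) → index 3
j=3: u_3=223/420 ∈ [7/24, 2/3) → index 3
j=4: u_4=283/420 ∈ [2/3, 5/6) → index 4
j=5: u_5=49/60 ∈ [2/3, 5/6) → index 4
j=6: u_6=403/420 ∈ [5/6, 1) → index 5

0 2 3 3 4 4 5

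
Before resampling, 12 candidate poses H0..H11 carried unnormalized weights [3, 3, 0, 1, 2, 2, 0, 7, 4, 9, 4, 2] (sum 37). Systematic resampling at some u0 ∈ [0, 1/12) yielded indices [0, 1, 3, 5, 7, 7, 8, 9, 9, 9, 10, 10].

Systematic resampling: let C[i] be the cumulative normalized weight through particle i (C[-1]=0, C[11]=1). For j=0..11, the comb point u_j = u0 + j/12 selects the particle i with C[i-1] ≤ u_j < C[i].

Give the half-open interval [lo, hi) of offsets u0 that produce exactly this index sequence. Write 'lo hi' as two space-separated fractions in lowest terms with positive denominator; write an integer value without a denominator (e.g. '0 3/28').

5/444 5/222

C = [3/37, 6/37, 6/37, 7/37, 9/37, 11/37, 11/37, 18/37, 22/37, 31/37, 35/37, 1]
j=0 picked index 0: u0 ∈ [0, 3/37)
j=1 picked index 1: u0 ∈ [-1/444, 35/444)
j=2 picked index 3: u0 ∈ [-1/222, 5/222)
j=3 picked index 5: u0 ∈ [-1/148, 7/148)
j=4 picked index 7: u0 ∈ [-4/111, 17/111)
j=5 picked index 7: u0 ∈ [-53/444, 31/444)
j=6 picked index 8: u0 ∈ [-1/74, 7/74)
j=7 picked index 9: u0 ∈ [5/444, 113/444)
j=8 picked index 9: u0 ∈ [-8/111, 19/111)
j=9 picked index 9: u0 ∈ [-23/148, 13/148)
j=10 picked index 10: u0 ∈ [1/222, 25/222)
j=11 picked index 10: u0 ∈ [-35/444, 13/444)
intersection: [5/444, 5/222)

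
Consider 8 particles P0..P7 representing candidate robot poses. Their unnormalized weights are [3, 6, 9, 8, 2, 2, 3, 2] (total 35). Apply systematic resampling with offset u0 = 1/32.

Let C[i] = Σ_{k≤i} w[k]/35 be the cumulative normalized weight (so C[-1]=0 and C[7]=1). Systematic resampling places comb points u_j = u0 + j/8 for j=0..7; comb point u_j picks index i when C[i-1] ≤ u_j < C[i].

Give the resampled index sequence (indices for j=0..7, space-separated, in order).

C = [3/35, 9/35, 18/35, 26/35, 4/5, 6/7, 33/35, 1]
j=0: u_0=1/32 ∈ [0, 3/35) → index 0
j=1: u_1=5/32 ∈ [3/35, 9/35) → index 1
j=2: u_2=9/32 ∈ [9/35, 18/35) → index 2
j=3: u_3=13/32 ∈ [9/35, 18/35) → index 2
j=4: u_4=17/32 ∈ [18/35, 26/35) → index 3
j=5: u_5=21/32 ∈ [18/35, 26/35) → index 3
j=6: u_6=25/32 ∈ [26/35, 4/5) → index 4
j=7: u_7=29/32 ∈ [6/7, 33/35) → index 6

0 1 2 2 3 3 4 6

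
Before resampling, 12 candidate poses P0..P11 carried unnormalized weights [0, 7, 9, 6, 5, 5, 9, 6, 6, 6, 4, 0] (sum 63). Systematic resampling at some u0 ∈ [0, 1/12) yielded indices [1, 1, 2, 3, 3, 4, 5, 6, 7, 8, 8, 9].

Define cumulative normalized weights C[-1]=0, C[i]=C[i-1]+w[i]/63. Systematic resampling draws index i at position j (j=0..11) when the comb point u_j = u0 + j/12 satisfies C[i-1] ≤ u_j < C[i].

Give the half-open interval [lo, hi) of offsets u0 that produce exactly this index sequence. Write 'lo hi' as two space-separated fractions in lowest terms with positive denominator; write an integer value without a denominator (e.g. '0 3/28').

1/252 1/126

C = [0, 1/9, 16/63, 22/63, 3/7, 32/63, 41/63, 47/63, 53/63, 59/63, 1, 1]
j=0 picked index 1: u0 ∈ [0, 1/9)
j=1 picked index 1: u0 ∈ [-1/12, 1/36)
j=2 picked index 2: u0 ∈ [-1/18, 11/126)
j=3 picked index 3: u0 ∈ [1/252, 25/252)
j=4 picked index 3: u0 ∈ [-5/63, 1/63)
j=5 picked index 4: u0 ∈ [-17/252, 1/84)
j=6 picked index 5: u0 ∈ [-1/14, 1/126)
j=7 picked index 6: u0 ∈ [-19/252, 17/252)
j=8 picked index 7: u0 ∈ [-1/63, 5/63)
j=9 picked index 8: u0 ∈ [-1/252, 23/252)
j=10 picked index 8: u0 ∈ [-11/126, 1/126)
j=11 picked index 9: u0 ∈ [-19/252, 5/252)
intersection: [1/252, 1/126)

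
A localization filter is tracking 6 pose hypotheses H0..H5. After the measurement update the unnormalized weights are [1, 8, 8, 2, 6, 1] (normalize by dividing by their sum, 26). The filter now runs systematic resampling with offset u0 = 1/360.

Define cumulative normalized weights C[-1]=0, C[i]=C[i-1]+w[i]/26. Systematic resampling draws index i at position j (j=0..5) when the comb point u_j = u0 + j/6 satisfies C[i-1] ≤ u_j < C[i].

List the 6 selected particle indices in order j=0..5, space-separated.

0 1 1 2 3 4

C = [1/26, 9/26, 17/26, 19/26, 25/26, 1]
j=0: u_0=1/360 ∈ [0, 1/26) → index 0
j=1: u_1=61/360 ∈ [1/26, 9/26) → index 1
j=2: u_2=121/360 ∈ [1/26, 9/26) → index 1
j=3: u_3=181/360 ∈ [9/26, 17/26) → index 2
j=4: u_4=241/360 ∈ [17/26, 19/26) → index 3
j=5: u_5=301/360 ∈ [19/26, 25/26) → index 4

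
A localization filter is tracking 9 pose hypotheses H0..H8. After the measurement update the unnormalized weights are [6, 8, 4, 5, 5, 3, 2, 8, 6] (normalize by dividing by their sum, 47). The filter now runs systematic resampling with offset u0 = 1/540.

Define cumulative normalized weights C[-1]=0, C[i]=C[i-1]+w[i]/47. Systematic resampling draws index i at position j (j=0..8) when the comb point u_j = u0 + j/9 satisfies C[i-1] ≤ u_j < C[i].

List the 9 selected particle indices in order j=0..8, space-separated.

C = [6/47, 14/47, 18/47, 23/47, 28/47, 31/47, 33/47, 41/47, 1]
j=0: u_0=1/540 ∈ [0, 6/47) → index 0
j=1: u_1=61/540 ∈ [0, 6/47) → index 0
j=2: u_2=121/540 ∈ [6/47, 14/47) → index 1
j=3: u_3=181/540 ∈ [14/47, 18/47) → index 2
j=4: u_4=241/540 ∈ [18/47, 23/47) → index 3
j=5: u_5=301/540 ∈ [23/47, 28/47) → index 4
j=6: u_6=361/540 ∈ [31/47, 33/47) → index 6
j=7: u_7=421/540 ∈ [33/47, 41/47) → index 7
j=8: u_8=481/540 ∈ [41/47, 1) → index 8

0 0 1 2 3 4 6 7 8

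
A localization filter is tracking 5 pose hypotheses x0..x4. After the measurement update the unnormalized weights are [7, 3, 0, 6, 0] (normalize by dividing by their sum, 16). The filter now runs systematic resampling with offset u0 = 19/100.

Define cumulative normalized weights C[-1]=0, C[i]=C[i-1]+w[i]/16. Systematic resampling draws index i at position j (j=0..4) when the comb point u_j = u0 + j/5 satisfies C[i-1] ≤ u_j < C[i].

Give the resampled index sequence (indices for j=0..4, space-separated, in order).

0 0 1 3 3

C = [7/16, 5/8, 5/8, 1, 1]
j=0: u_0=19/100 ∈ [0, 7/16) → index 0
j=1: u_1=39/100 ∈ [0, 7/16) → index 0
j=2: u_2=59/100 ∈ [7/16, 5/8) → index 1
j=3: u_3=79/100 ∈ [5/8, 1) → index 3
j=4: u_4=99/100 ∈ [5/8, 1) → index 3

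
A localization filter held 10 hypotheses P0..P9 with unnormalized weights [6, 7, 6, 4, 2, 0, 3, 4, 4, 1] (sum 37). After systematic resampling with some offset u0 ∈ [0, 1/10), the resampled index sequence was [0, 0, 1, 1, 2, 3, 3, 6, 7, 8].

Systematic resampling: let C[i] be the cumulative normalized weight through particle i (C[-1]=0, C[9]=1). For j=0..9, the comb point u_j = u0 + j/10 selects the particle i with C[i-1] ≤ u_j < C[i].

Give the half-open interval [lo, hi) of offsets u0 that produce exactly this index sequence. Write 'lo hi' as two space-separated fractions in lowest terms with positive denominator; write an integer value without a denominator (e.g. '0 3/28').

1/74 4/185

C = [6/37, 13/37, 19/37, 23/37, 25/37, 25/37, 28/37, 32/37, 36/37, 1]
j=0 picked index 0: u0 ∈ [0, 6/37)
j=1 picked index 0: u0 ∈ [-1/10, 23/370)
j=2 picked index 1: u0 ∈ [-7/185, 28/185)
j=3 picked index 1: u0 ∈ [-51/370, 19/370)
j=4 picked index 2: u0 ∈ [-9/185, 21/185)
j=5 picked index 3: u0 ∈ [1/74, 9/74)
j=6 picked index 3: u0 ∈ [-16/185, 4/185)
j=7 picked index 6: u0 ∈ [-9/370, 21/370)
j=8 picked index 7: u0 ∈ [-8/185, 12/185)
j=9 picked index 8: u0 ∈ [-13/370, 27/370)
intersection: [1/74, 4/185)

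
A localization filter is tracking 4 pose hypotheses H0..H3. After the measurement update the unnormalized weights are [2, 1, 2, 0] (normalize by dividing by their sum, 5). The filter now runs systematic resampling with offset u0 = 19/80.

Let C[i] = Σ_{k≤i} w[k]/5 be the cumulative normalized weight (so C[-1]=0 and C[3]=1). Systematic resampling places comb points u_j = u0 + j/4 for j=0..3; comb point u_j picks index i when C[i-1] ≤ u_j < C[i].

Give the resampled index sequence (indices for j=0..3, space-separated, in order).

C = [2/5, 3/5, 1, 1]
j=0: u_0=19/80 ∈ [0, 2/5) → index 0
j=1: u_1=39/80 ∈ [2/5, 3/5) → index 1
j=2: u_2=59/80 ∈ [3/5, 1) → index 2
j=3: u_3=79/80 ∈ [3/5, 1) → index 2

0 1 2 2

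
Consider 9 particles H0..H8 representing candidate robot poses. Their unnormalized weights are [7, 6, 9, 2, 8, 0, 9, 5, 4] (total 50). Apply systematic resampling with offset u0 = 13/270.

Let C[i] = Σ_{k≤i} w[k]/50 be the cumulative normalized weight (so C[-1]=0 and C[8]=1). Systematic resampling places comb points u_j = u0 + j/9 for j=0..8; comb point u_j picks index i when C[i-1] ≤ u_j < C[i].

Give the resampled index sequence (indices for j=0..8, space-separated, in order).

0 1 2 2 4 4 6 7 8

C = [7/50, 13/50, 11/25, 12/25, 16/25, 16/25, 41/50, 23/25, 1]
j=0: u_0=13/270 ∈ [0, 7/50) → index 0
j=1: u_1=43/270 ∈ [7/50, 13/50) → index 1
j=2: u_2=73/270 ∈ [13/50, 11/25) → index 2
j=3: u_3=103/270 ∈ [13/50, 11/25) → index 2
j=4: u_4=133/270 ∈ [12/25, 16/25) → index 4
j=5: u_5=163/270 ∈ [12/25, 16/25) → index 4
j=6: u_6=193/270 ∈ [16/25, 41/50) → index 6
j=7: u_7=223/270 ∈ [41/50, 23/25) → index 7
j=8: u_8=253/270 ∈ [23/25, 1) → index 8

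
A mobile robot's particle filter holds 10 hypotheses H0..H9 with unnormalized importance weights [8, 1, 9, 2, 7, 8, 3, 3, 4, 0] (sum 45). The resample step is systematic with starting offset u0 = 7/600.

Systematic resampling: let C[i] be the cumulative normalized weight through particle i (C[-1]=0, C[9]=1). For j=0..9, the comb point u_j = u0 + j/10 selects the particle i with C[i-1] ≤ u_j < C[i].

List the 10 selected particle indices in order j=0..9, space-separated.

C = [8/45, 1/5, 2/5, 4/9, 3/5, 7/9, 38/45, 41/45, 1, 1]
j=0: u_0=7/600 ∈ [0, 8/45) → index 0
j=1: u_1=67/600 ∈ [0, 8/45) → index 0
j=2: u_2=127/600 ∈ [1/5, 2/5) → index 2
j=3: u_3=187/600 ∈ [1/5, 2/5) → index 2
j=4: u_4=247/600 ∈ [2/5, 4/9) → index 3
j=5: u_5=307/600 ∈ [4/9, 3/5) → index 4
j=6: u_6=367/600 ∈ [3/5, 7/9) → index 5
j=7: u_7=427/600 ∈ [3/5, 7/9) → index 5
j=8: u_8=487/600 ∈ [7/9, 38/45) → index 6
j=9: u_9=547/600 ∈ [41/45, 1) → index 8

0 0 2 2 3 4 5 5 6 8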